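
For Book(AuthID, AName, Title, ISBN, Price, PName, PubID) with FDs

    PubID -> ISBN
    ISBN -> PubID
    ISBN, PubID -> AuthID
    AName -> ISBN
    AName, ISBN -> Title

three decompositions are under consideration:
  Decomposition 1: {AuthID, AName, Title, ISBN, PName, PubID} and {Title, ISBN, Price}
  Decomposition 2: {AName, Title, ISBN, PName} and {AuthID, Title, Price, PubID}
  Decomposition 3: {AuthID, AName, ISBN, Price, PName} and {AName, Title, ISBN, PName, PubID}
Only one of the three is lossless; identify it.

Decomposition 3

Decomposition 1: common = {Title, ISBN}, closure = {AuthID, Title, ISBN, PubID} → lossy.
Decomposition 2: common = {Title}, closure = {Title} → lossy.
Decomposition 3: common = {AName, ISBN, PName}, closure = {AuthID, AName, Title, ISBN, PName, PubID} → lossless.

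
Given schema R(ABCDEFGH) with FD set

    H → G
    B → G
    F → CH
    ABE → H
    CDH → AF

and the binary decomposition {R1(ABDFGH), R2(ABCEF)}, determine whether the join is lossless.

Common attributes: R1 ∩ R2 = {ABF}.
Closure of {ABF}: B → G applies, adding G; F → CH applies, adding CH. So (ABF)⁺ = {ABCFGH}.
The closure contains neither all of R1 = {ABDFGH} nor all of R2 = {ABCEF}, so the common attributes are not a superkey of either fragment. The join is lossy.

No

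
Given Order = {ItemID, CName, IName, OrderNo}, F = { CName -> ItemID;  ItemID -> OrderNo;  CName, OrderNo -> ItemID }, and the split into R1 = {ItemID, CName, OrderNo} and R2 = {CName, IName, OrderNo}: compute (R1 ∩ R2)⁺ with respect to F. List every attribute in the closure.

R1 ∩ R2 = {CName, OrderNo}.
CName → ItemID applies, adding ItemID
Closure: {ItemID, CName, OrderNo}.

ItemID, CName, OrderNo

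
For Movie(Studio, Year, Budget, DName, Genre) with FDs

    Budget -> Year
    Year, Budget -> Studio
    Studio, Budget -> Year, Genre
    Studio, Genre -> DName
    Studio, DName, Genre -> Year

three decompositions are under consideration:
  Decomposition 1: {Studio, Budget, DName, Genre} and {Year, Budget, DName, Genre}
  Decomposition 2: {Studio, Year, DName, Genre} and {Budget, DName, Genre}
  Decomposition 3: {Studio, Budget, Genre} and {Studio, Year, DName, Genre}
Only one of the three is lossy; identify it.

Decomposition 2

Decomposition 1: common = {Budget, DName, Genre}, closure = {Studio, Year, Budget, DName, Genre} → lossless.
Decomposition 2: common = {DName, Genre}, closure = {DName, Genre} → lossy.
Decomposition 3: common = {Studio, Genre}, closure = {Studio, Year, DName, Genre} → lossless.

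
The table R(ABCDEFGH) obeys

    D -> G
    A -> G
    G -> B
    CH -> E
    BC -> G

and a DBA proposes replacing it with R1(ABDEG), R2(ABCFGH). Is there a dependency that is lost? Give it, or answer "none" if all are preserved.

Check CH → E: no single fragment contains all of {CEH}, and the restricted closure of {CH} across the fragments never reaches {E}.
D → G is preserved.
A → G is preserved.
G → B is preserved.
BC → G is preserved.

CH -> E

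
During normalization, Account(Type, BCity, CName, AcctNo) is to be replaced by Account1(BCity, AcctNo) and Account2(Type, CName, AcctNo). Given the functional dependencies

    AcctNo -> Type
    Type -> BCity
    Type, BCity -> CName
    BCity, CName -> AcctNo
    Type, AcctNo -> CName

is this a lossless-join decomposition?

Common attributes: Account1 ∩ Account2 = {AcctNo}.
Closure of {AcctNo}: AcctNo → Type applies, adding Type; Type → BCity applies, adding BCity; Type, BCity → CName applies, adding CName. So (AcctNo)⁺ = {Type, BCity, CName, AcctNo}.
This closure contains every attribute of Account1, so Account1 ∩ Account2 → Account1. The join is lossless.

Yes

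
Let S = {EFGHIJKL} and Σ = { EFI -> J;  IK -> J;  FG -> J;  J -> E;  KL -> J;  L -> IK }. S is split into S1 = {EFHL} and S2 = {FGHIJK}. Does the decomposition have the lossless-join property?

No

Common attributes: S1 ∩ S2 = {FH}.
No dependency enlarges {FH}, so (FH)⁺ = {FH}.
The closure contains neither all of S1 = {EFHL} nor all of S2 = {FGHIJK}, so the common attributes are not a superkey of either fragment. The join is lossy.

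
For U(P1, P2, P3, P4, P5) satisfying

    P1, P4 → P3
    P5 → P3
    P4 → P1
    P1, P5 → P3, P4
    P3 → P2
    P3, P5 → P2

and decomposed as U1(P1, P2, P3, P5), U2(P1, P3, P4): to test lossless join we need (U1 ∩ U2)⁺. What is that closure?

U1 ∩ U2 = {P1, P3}.
P3 → P2 applies, adding P2
Closure: {P1, P2, P3}.

P1, P2, P3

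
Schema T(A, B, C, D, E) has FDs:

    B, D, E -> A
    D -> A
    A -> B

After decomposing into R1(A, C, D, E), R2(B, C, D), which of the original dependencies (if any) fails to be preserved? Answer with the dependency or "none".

A -> B

Check A → B: no single fragment contains all of {A, B}, and the restricted closure of {A} across the fragments never reaches {B}.
B, D, E → A is preserved.
D → A is preserved.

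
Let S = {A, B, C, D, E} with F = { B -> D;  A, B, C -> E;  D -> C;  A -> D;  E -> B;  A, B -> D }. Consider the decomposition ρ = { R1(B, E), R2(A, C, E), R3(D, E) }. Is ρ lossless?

Chase test. Columns are A, B, C, D, E; row i has aⱼ where attribute j ∈ Ri, else bᵢⱼ.
Initial tableau (one row per fragment):
  row 1: b11 a2 b13 b14 a5
  row 2: a1 b22 a3 b24 a5
  row 3: b31 b32 b33 a4 a5
Rows 1 and 2 agree on E; apply E→B and equate their B entries.
Rows 1 and 3 agree on E; apply E→B and equate their B entries.
Rows 1 and 2 agree on B; apply B→D and equate their D entries.
Rows 1 and 3 agree on B; apply B→D and equate their D entries.
Rows 1 and 2 agree on D; apply D→C and equate their C entries.
Rows 1 and 3 agree on D; apply D→C and equate their C entries.
Row 2 is now all distinguished symbols — the join is lossless.

Yes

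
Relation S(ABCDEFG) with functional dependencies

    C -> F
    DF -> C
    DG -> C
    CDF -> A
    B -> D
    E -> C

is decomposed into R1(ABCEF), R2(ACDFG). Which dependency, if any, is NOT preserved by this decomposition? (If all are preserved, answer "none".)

B -> D

Check B → D: no single fragment contains all of {BD}, and the restricted closure of {B} across the fragments never reaches {D}.
C → F is preserved.
DF → C is preserved.
DG → C is preserved.
CDF → A is preserved.
E → C is preserved.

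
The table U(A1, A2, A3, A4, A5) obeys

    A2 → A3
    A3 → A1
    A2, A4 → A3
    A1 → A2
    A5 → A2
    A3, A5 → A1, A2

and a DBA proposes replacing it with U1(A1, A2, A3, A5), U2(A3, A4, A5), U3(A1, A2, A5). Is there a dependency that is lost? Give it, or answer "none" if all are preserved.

A2 → A3 lies within U1.
A3 → A1 lies within U1.
A2, A4 → A3: restricted closure across fragments reaches A3.
A1 → A2 lies within U1.
A5 → A2 lies within U1.
A3, A5 → A1, A2 lies within U1.
Every dependency is enforceable on the fragments, so the decomposition is dependency-preserving.

none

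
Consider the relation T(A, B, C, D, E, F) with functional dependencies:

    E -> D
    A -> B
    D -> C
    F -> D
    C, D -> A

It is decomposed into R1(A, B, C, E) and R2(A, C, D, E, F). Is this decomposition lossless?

Yes

Common attributes: R1 ∩ R2 = {A, C, E}.
Closure of {A, C, E}: E → D applies, adding D; A → B applies, adding B. So (A, C, E)⁺ = {A, B, C, D, E}.
This closure contains every attribute of R1, so R1 ∩ R2 → R1. The join is lossless.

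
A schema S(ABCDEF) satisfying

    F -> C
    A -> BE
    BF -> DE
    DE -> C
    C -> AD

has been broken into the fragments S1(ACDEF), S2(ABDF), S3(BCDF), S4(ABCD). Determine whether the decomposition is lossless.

Chase test. Columns are ABCDEF; row i has aⱼ where attribute j ∈ Si, else bᵢⱼ.
Initial tableau (one row per fragment):
  row 1: a1 b12 a3 a4 a5 a6
  row 2: a1 a2 b23 a4 b25 a6
  row 3: b31 a2 a3 a4 b35 a6
  row 4: a1 a2 a3 a4 b45 b46
Rows 1 and 2 agree on F; apply F→C and equate their C entries.
Rows 1 and 2 agree on A; apply A→BE and equate their BE entries.
Rows 1 and 4 agree on A; apply A→BE and equate their BE entries.
Rows 1 and 3 agree on BF; apply BF→DE and equate their DE entries.
Rows 1 and 3 agree on C; apply C→AD and equate their AD entries.
Row 1 is now all distinguished symbols — the join is lossless.

Yes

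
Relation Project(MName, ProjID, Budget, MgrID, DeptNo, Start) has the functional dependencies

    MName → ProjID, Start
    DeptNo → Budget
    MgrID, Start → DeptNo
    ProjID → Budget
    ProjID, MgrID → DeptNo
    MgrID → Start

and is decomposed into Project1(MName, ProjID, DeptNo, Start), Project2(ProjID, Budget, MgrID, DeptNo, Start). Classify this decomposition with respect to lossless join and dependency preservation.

Lossless test: (ProjID, DeptNo, Start)⁺ = {ProjID, Budget, DeptNo, Start}, which is a superkey of neither fragment — lossy.
Dependency preservation: every FD's attributes lie within a single fragment, so each can be enforced locally — preserved.

lossy but dependency-preserving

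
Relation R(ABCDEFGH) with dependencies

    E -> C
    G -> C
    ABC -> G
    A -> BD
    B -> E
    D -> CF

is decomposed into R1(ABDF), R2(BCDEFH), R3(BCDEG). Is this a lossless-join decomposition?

No

Chase test. Columns are ABCDEFGH; row i has aⱼ where attribute j ∈ Ri, else bᵢⱼ.
Initial tableau (one row per fragment):
  row 1: a1 a2 b13 a4 b15 a6 b17 b18
  row 2: b21 a2 a3 a4 a5 a6 b27 a8
  row 3: b31 a2 a3 a4 a5 b36 a7 b38
Rows 1 and 2 agree on B; apply B→E and equate their E entries.
Rows 1 and 2 agree on D; apply D→CF and equate their CF entries.
Rows 1 and 3 agree on D; apply D→CF and equate their CF entries.
No row becomes fully distinguished — the join is lossy.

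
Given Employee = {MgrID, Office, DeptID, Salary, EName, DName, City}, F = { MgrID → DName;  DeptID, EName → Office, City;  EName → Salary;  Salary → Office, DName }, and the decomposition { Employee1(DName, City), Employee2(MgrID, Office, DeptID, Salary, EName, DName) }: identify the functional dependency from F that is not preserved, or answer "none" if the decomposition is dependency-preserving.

DeptID, EName → Office, City

Check DeptID, EName → Office, City: no single fragment contains all of {Office, DeptID, EName, City}, and the restricted closure of {DeptID, EName} across the fragments never reaches {Office, City}.
MgrID → DName is preserved.
EName → Salary is preserved.
Salary → Office, DName is preserved.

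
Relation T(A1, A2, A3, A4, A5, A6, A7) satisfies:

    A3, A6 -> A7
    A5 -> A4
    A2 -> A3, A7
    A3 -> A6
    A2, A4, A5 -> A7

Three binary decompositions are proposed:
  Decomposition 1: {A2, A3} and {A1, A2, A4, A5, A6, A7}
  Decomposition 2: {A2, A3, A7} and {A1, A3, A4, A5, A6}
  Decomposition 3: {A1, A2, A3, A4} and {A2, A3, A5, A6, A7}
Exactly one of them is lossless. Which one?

Decomposition 1

Decomposition 1: common = {A2}, closure = {A2, A3, A6, A7} → lossless.
Decomposition 2: common = {A3}, closure = {A3, A6, A7} → lossy.
Decomposition 3: common = {A2, A3}, closure = {A2, A3, A6, A7} → lossy.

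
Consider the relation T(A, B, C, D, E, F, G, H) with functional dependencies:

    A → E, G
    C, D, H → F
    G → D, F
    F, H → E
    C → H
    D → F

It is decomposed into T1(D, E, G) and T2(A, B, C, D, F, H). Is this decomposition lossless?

No

Common attributes: T1 ∩ T2 = {D}.
Closure of {D}: D → F applies, adding F. So (D)⁺ = {D, F}.
The closure contains neither all of T1 = {D, E, G} nor all of T2 = {A, B, C, D, F, H}, so the common attributes are not a superkey of either fragment. The join is lossy.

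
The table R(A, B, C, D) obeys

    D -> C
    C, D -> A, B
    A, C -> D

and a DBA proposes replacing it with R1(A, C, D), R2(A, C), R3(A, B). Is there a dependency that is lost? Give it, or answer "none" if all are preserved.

C, D -> A, B

Check C, D → A, B: no single fragment contains all of {A, B, C, D}, and the restricted closure of {C, D} across the fragments never reaches {A, B}.
D → C is preserved.
A, C → D is preserved.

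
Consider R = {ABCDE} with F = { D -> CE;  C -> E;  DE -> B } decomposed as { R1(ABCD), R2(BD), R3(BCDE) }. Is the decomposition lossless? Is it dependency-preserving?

Lossless test (chase): Rows 1 and 2 agree on D; apply D→CE and equate their CE entries. Rows 1 and 3 agree on D; apply D→CE and equate their CE entries. Row 1 is now all distinguished symbols — the join is lossless.
Dependency preservation: every FD's attributes lie within a single fragment, so each can be enforced locally — preserved.

lossless and dependency-preserving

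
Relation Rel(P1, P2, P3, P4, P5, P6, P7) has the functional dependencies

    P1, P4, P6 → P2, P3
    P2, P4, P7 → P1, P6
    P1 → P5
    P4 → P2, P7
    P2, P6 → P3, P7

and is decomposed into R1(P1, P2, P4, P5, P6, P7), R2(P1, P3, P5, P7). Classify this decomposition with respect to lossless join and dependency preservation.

Lossless test: (P1, P5, P7)⁺ = {P1, P5, P7}, which is a superkey of neither fragment — lossy.
Dependency preservation: the restricted closure of {P1, P4, P6} across the fragments never reaches {P2, P3}, so P1, P4, P6 → P2, P3 cannot be enforced without a join — not preserved.

lossy and not dependency-preserving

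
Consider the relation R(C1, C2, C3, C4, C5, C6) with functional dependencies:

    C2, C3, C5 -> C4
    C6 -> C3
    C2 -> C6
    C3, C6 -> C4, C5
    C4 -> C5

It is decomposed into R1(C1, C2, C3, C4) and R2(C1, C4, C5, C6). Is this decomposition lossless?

No

Common attributes: R1 ∩ R2 = {C1, C4}.
Closure of {C1, C4}: C4 → C5 applies, adding C5. So (C1, C4)⁺ = {C1, C4, C5}.
The closure contains neither all of R1 = {C1, C2, C3, C4} nor all of R2 = {C1, C4, C5, C6}, so the common attributes are not a superkey of either fragment. The join is lossy.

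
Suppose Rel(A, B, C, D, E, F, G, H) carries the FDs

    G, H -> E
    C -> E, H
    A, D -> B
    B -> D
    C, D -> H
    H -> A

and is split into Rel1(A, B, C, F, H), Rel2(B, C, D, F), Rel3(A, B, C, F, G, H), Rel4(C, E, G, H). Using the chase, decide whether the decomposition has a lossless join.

Chase test. Columns are A, B, C, D, E, F, G, H; row i has aⱼ where attribute j ∈ Reli, else bᵢⱼ.
Initial tableau (one row per fragment):
  row 1: a1 a2 a3 b14 b15 a6 b17 a8
  row 2: b21 a2 a3 a4 b25 a6 b27 b28
  row 3: a1 a2 a3 b34 b35 a6 a7 a8
  row 4: b41 b42 a3 b44 a5 b46 a7 a8
Rows 3 and 4 agree on G, H; apply G, H→E and equate their E entries.
Rows 1 and 2 agree on C; apply C→E, H and equate their E, H entries.
Rows 1 and 3 agree on C; apply C→E, H and equate their E, H entries.
Rows 1 and 2 agree on B; apply B→D and equate their D entries.
Rows 1 and 3 agree on B; apply B→D and equate their D entries.
Rows 1 and 2 agree on H; apply H→A and equate their A entries.
Rows 1 and 4 agree on H; apply H→A and equate their A entries.
Row 3 is now all distinguished symbols — the join is lossless.

Yes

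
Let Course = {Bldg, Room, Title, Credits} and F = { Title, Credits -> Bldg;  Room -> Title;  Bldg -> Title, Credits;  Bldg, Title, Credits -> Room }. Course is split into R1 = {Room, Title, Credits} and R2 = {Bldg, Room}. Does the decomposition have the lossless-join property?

Common attributes: R1 ∩ R2 = {Room}.
Closure of {Room}: Room → Title applies, adding Title. So (Room)⁺ = {Room, Title}.
The closure contains neither all of R1 = {Room, Title, Credits} nor all of R2 = {Bldg, Room}, so the common attributes are not a superkey of either fragment. The join is lossy.

No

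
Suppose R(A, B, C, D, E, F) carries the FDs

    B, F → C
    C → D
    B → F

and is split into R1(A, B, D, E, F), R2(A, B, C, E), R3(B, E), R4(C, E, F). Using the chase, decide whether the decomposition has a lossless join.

Chase test. Columns are A, B, C, D, E, F; row i has aⱼ where attribute j ∈ Ri, else bᵢⱼ.
Initial tableau (one row per fragment):
  row 1: a1 a2 b13 a4 a5 a6
  row 2: a1 a2 a3 b24 a5 b26
  row 3: b31 a2 b33 b34 a5 b36
  row 4: b41 b42 a3 b44 a5 a6
Rows 2 and 4 agree on C; apply C→D and equate their D entries.
Rows 1 and 2 agree on B; apply B→F and equate their F entries.
Rows 1 and 3 agree on B; apply B→F and equate their F entries.
Rows 1 and 2 agree on B, F; apply B, F→C and equate their C entries.
Rows 1 and 3 agree on B, F; apply B, F→C and equate their C entries.
Rows 1 and 2 agree on C; apply C→D and equate their D entries.
Rows 1 and 3 agree on C; apply C→D and equate their D entries.
Row 1 is now all distinguished symbols — the join is lossless.

Yes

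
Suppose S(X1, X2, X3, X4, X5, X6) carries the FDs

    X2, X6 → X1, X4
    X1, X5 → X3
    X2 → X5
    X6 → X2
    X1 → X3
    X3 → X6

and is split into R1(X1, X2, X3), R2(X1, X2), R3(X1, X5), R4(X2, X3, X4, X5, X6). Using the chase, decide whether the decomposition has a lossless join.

Yes

Chase test. Columns are X1, X2, X3, X4, X5, X6; row i has aⱼ where attribute j ∈ Ri, else bᵢⱼ.
Initial tableau (one row per fragment):
  row 1: a1 a2 a3 b14 b15 b16
  row 2: a1 a2 b23 b24 b25 b26
  row 3: a1 b32 b33 b34 a5 b36
  row 4: b41 a2 a3 a4 a5 a6
Rows 1 and 2 agree on X2; apply X2→X5 and equate their X5 entries.
Rows 1 and 4 agree on X2; apply X2→X5 and equate their X5 entries.
Rows 1 and 2 agree on X1; apply X1→X3 and equate their X3 entries.
Rows 1 and 3 agree on X1; apply X1→X3 and equate their X3 entries.
Rows 1 and 2 agree on X3; apply X3→X6 and equate their X6 entries.
Rows 1 and 3 agree on X3; apply X3→X6 and equate their X6 entries.
Rows 1 and 4 agree on X3; apply X3→X6 and equate their X6 entries.
Rows 1 and 2 agree on X2, X6; apply X2, X6→X1, X4 and equate their X1, X4 entries.
Rows 1 and 4 agree on X2, X6; apply X2, X6→X1, X4 and equate their X1, X4 entries.
Rows 1 and 3 agree on X6; apply X6→X2 and equate their X2 entries.
Rows 1 and 3 agree on X2, X6; apply X2, X6→X1, X4 and equate their X1, X4 entries.
Row 1 is now all distinguished symbols — the join is lossless.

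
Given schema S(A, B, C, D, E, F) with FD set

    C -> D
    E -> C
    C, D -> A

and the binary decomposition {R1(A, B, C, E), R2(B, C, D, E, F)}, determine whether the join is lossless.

Common attributes: R1 ∩ R2 = {B, C, E}.
Closure of {B, C, E}: C → D applies, adding D; C, D → A applies, adding A. So (B, C, E)⁺ = {A, B, C, D, E}.
This closure contains every attribute of R1, so R1 ∩ R2 → R1. The join is lossless.

Yes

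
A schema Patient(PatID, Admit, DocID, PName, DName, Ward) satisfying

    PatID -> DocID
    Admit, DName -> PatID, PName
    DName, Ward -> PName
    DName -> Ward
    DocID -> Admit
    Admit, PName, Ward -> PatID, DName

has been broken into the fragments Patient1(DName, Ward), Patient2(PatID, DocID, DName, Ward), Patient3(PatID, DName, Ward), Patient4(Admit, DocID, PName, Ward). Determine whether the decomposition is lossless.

Chase test. Columns are PatID, Admit, DocID, PName, DName, Ward; row i has aⱼ where attribute j ∈ Patienti, else bᵢⱼ.
Initial tableau (one row per fragment):
  row 1: b11 b12 b13 b14 a5 a6
  row 2: a1 b22 a3 b24 a5 a6
  row 3: a1 b32 b33 b34 a5 a6
  row 4: b41 a2 a3 a4 b45 a6
Rows 2 and 3 agree on PatID; apply PatID→DocID and equate their DocID entries.
Rows 1 and 2 agree on DName, Ward; apply DName, Ward→PName and equate their PName entries.
Rows 1 and 3 agree on DName, Ward; apply DName, Ward→PName and equate their PName entries.
Rows 2 and 3 agree on DocID; apply DocID→Admit and equate their Admit entries.
Rows 2 and 4 agree on DocID; apply DocID→Admit and equate their Admit entries.
No row becomes fully distinguished — the join is lossy.

No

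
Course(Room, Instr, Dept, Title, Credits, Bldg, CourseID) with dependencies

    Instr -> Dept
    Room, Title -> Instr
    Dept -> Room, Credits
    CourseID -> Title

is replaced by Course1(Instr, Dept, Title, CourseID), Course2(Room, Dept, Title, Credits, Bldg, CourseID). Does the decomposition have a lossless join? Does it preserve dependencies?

Lossless test: (Dept, Title, CourseID)⁺ = {Room, Instr, Dept, Title, Credits, CourseID}, which contains all of one fragment — lossless.
Dependency preservation: Room, Title → Instr is not contained in any single fragment, but the restricted closure of its left-hand side across the fragments still reaches the right-hand side; the remaining FDs each lie inside some fragment. All dependencies are preserved.

lossless and dependency-preserving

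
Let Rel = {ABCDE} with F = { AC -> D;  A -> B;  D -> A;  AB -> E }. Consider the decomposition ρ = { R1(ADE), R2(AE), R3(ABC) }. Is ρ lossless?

No

Chase test. Columns are ABCDE; row i has aⱼ where attribute j ∈ Ri, else bᵢⱼ.
Initial tableau (one row per fragment):
  row 1: a1 b12 b13 a4 a5
  row 2: a1 b22 b23 b24 a5
  row 3: a1 a2 a3 b34 b35
Rows 1 and 2 agree on A; apply A→B and equate their B entries.
Rows 1 and 3 agree on A; apply A→B and equate their B entries.
Rows 1 and 3 agree on AB; apply AB→E and equate their E entries.
No row becomes fully distinguished — the join is lossy.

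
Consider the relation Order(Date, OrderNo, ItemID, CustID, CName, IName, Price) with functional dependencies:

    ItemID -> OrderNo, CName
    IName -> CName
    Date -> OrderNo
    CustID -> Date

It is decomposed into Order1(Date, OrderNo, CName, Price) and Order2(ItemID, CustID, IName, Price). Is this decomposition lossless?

No

Common attributes: Order1 ∩ Order2 = {Price}.
No dependency enlarges {Price}, so (Price)⁺ = {Price}.
The closure contains neither all of Order1 = {Date, OrderNo, CName, Price} nor all of Order2 = {ItemID, CustID, IName, Price}, so the common attributes are not a superkey of either fragment. The join is lossy.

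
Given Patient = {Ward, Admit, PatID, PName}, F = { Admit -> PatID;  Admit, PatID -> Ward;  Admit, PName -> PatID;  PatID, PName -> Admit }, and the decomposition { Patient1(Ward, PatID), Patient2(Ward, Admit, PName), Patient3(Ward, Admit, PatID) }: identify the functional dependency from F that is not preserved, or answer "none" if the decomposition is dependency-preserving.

Check PatID, PName → Admit: no single fragment contains all of {Admit, PatID, PName}, and the restricted closure of {PatID, PName} across the fragments never reaches {Admit}.
Admit → PatID is preserved.
Admit, PatID → Ward is preserved.
Admit, PName → PatID is preserved.

PatID, PName -> Admit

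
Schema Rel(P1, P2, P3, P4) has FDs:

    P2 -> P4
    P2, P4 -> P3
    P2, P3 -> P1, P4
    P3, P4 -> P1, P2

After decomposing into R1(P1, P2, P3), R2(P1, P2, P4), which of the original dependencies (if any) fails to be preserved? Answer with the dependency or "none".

P3, P4 -> P1, P2

Check P3, P4 → P1, P2: no single fragment contains all of {P1, P2, P3, P4}, and the restricted closure of {P3, P4} across the fragments never reaches {P1, P2}.
P2 → P4 is preserved.
P2, P4 → P3 is preserved.
P2, P3 → P1, P4 is preserved.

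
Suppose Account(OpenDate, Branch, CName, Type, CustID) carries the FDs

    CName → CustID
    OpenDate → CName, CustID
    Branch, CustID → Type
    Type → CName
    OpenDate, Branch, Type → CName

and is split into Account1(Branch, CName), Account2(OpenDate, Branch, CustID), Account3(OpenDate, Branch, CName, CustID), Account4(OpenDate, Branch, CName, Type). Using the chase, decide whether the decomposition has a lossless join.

Chase test. Columns are OpenDate, Branch, CName, Type, CustID; row i has aⱼ where attribute j ∈ Accounti, else bᵢⱼ.
Initial tableau (one row per fragment):
  row 1: b11 a2 a3 b14 b15
  row 2: a1 a2 b23 b24 a5
  row 3: a1 a2 a3 b34 a5
  row 4: a1 a2 a3 a4 b45
Rows 1 and 3 agree on CName; apply CName→CustID and equate their CustID entries.
Rows 1 and 4 agree on CName; apply CName→CustID and equate their CustID entries.
Rows 2 and 3 agree on OpenDate; apply OpenDate→CName, CustID and equate their CName, CustID entries.
Rows 1 and 2 agree on Branch, CustID; apply Branch, CustID→Type and equate their Type entries.
Rows 1 and 3 agree on Branch, CustID; apply Branch, CustID→Type and equate their Type entries.
Rows 1 and 4 agree on Branch, CustID; apply Branch, CustID→Type and equate their Type entries.
Row 2 is now all distinguished symbols — the join is lossless.

Yes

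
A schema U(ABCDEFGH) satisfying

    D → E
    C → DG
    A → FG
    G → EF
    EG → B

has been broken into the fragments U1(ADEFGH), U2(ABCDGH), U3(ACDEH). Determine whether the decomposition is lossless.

Chase test. Columns are ABCDEFGH; row i has aⱼ where attribute j ∈ Ui, else bᵢⱼ.
Initial tableau (one row per fragment):
  row 1: a1 b12 b13 a4 a5 a6 a7 a8
  row 2: a1 a2 a3 a4 b25 b26 a7 a8
  row 3: a1 b32 a3 a4 a5 b36 b37 a8
Rows 1 and 2 agree on D; apply D→E and equate their E entries.
Rows 2 and 3 agree on C; apply C→DG and equate their DG entries.
Rows 1 and 2 agree on A; apply A→FG and equate their FG entries.
Rows 1 and 3 agree on A; apply A→FG and equate their FG entries.
Rows 1 and 2 agree on EG; apply EG→B and equate their B entries.
Rows 1 and 3 agree on EG; apply EG→B and equate their B entries.
Row 2 is now all distinguished symbols — the join is lossless.

Yes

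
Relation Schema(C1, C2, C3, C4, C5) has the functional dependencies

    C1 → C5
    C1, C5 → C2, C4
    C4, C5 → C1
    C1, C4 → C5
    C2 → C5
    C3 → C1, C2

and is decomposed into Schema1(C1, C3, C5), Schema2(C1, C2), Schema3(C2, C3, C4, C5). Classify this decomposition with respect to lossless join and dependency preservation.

Lossless test (chase): Rows 1 and 2 agree on C1; apply C1→C5 and equate their C5 entries. Rows 1 and 2 agree on C1, C5; apply C1, C5→C2, C4 and equate their C2, C4 entries. Rows 1 and 3 agree on C3; apply C3→C1, C2 and equate their C1, C2 entries. Rows 1 and 3 agree on C1, C5; apply C1, C5→C2, C4 and equate their C2, C4 entries. Row 1 is now all distinguished symbols — the join is lossless.
Dependency preservation: the restricted closure of {C1, C5} across the fragments never reaches {C2, C4}, so C1, C5 → C2, C4 cannot be enforced without a join — not preserved.

lossless but not dependency-preserving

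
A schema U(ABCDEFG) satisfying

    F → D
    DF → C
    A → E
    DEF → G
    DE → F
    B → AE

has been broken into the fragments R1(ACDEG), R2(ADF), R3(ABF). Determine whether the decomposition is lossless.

Chase test. Columns are ABCDEFG; row i has aⱼ where attribute j ∈ Ri, else bᵢⱼ.
Initial tableau (one row per fragment):
  row 1: a1 b12 a3 a4 a5 b16 a7
  row 2: a1 b22 b23 a4 b25 a6 b27
  row 3: a1 a2 b33 b34 b35 a6 b37
Rows 2 and 3 agree on F; apply F→D and equate their D entries.
Rows 2 and 3 agree on DF; apply DF→C and equate their C entries.
Rows 1 and 2 agree on A; apply A→E and equate their E entries.
Rows 1 and 3 agree on A; apply A→E and equate their E entries.
Rows 2 and 3 agree on DEF; apply DEF→G and equate their G entries.
Rows 1 and 2 agree on DE; apply DE→F and equate their F entries.
Rows 1 and 2 agree on DF; apply DF→C and equate their C entries.
Rows 1 and 2 agree on DEF; apply DEF→G and equate their G entries.
Row 3 is now all distinguished symbols — the join is lossless.

Yes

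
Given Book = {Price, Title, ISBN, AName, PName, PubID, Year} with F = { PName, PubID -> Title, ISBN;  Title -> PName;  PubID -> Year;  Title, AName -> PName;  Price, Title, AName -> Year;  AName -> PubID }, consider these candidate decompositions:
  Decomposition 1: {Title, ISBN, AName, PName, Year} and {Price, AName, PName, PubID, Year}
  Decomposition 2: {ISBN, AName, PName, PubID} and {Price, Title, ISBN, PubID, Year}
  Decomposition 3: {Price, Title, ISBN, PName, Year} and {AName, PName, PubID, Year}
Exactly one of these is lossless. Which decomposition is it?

Decomposition 1: common = {AName, PName, Year}, closure = {Title, ISBN, AName, PName, PubID, Year} → lossless.
Decomposition 2: common = {ISBN, PubID}, closure = {ISBN, PubID, Year} → lossy.
Decomposition 3: common = {PName, Year}, closure = {PName, Year} → lossy.

Decomposition 1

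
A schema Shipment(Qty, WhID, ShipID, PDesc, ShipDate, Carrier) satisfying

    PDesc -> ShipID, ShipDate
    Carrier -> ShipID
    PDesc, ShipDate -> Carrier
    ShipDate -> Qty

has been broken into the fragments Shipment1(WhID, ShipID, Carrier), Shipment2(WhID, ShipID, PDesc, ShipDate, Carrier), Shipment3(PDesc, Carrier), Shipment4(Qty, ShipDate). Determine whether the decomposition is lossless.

Yes

Chase test. Columns are Qty, WhID, ShipID, PDesc, ShipDate, Carrier; row i has aⱼ where attribute j ∈ Shipmenti, else bᵢⱼ.
Initial tableau (one row per fragment):
  row 1: b11 a2 a3 b14 b15 a6
  row 2: b21 a2 a3 a4 a5 a6
  row 3: b31 b32 b33 a4 b35 a6
  row 4: a1 b42 b43 b44 a5 b46
Rows 2 and 3 agree on PDesc; apply PDesc→ShipID, ShipDate and equate their ShipID, ShipDate entries.
Rows 2 and 3 agree on ShipDate; apply ShipDate→Qty and equate their Qty entries.
Rows 2 and 4 agree on ShipDate; apply ShipDate→Qty and equate their Qty entries.
Row 2 is now all distinguished symbols — the join is lossless.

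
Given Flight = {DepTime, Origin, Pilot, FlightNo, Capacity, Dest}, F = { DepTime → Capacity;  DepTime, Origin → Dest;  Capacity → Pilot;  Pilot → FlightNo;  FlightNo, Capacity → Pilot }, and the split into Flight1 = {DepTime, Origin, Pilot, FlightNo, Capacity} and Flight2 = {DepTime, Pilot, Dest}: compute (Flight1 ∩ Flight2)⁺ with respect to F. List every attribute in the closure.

DepTime, Pilot, FlightNo, Capacity

Flight1 ∩ Flight2 = {DepTime, Pilot}.
DepTime → Capacity applies, adding Capacity
Pilot → FlightNo applies, adding FlightNo
Closure: {DepTime, Pilot, FlightNo, Capacity}.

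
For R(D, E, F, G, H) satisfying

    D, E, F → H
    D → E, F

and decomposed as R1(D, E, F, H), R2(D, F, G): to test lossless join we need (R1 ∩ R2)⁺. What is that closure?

R1 ∩ R2 = {D, F}.
D → E, F applies, adding E
D, E, F → H applies, adding H
Closure: {D, E, F, H}.

D, E, F, H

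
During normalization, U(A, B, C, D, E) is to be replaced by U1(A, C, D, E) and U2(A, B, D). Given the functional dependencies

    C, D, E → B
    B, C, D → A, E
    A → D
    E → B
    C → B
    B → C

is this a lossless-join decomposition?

No

Common attributes: U1 ∩ U2 = {A, D}.
No dependency enlarges {A, D}, so (A, D)⁺ = {A, D}.
The closure contains neither all of U1 = {A, C, D, E} nor all of U2 = {A, B, D}, so the common attributes are not a superkey of either fragment. The join is lossy.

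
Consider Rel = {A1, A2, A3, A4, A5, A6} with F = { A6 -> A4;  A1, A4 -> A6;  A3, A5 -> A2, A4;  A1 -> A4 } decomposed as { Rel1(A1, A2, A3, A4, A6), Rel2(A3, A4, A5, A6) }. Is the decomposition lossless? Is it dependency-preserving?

lossy and not dependency-preserving

Lossless test: (A3, A4, A6)⁺ = {A3, A4, A6}, which is a superkey of neither fragment — lossy.
Dependency preservation: the restricted closure of {A3, A5} across the fragments never reaches {A2, A4}, so A3, A5 → A2, A4 cannot be enforced without a join — not preserved.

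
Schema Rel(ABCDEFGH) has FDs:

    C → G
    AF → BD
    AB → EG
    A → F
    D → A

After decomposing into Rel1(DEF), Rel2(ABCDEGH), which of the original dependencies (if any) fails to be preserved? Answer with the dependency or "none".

none

C → G lies within Rel2.
AF → BD: restricted closure across fragments reaches BD.
AB → EG lies within Rel2.
A → F: restricted closure across fragments reaches F.
D → A lies within Rel2.
Every dependency is enforceable on the fragments, so the decomposition is dependency-preserving.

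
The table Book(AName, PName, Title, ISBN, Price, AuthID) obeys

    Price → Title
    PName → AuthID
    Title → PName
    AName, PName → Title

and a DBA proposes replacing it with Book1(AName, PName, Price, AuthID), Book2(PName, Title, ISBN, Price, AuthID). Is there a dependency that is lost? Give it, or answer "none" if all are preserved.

Check AName, PName → Title: no single fragment contains all of {AName, PName, Title}, and the restricted closure of {AName, PName} across the fragments never reaches {Title}.
Price → Title is preserved.
PName → AuthID is preserved.
Title → PName is preserved.

AName, PName → Title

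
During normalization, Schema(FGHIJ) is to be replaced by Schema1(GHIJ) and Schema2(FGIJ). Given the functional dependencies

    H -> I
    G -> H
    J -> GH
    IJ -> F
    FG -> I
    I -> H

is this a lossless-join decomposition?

Common attributes: Schema1 ∩ Schema2 = {GIJ}.
Closure of {GIJ}: G → H applies, adding H; IJ → F applies, adding F. So (GIJ)⁺ = {FGHIJ}.
This closure contains every attribute of Schema1, so Schema1 ∩ Schema2 → Schema1. The join is lossless.

Yes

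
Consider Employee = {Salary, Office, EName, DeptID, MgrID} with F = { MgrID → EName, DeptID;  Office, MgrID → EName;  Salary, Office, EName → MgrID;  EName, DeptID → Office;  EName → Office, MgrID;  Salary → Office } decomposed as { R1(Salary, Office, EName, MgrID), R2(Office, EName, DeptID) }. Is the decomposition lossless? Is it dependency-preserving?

lossless and dependency-preserving

Lossless test: (Office, EName)⁺ = {Office, EName, DeptID, MgrID}, which contains all of one fragment — lossless.
Dependency preservation: MgrID → EName, DeptID is not contained in any single fragment, but the restricted closure of its left-hand side across the fragments still reaches the right-hand side; the remaining FDs each lie inside some fragment. All dependencies are preserved.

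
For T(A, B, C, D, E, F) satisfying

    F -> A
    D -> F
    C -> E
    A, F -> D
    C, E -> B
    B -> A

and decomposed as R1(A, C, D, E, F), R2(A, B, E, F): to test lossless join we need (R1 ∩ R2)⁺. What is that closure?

R1 ∩ R2 = {A, E, F}.
A, F → D applies, adding D
Closure: {A, D, E, F}.

A, D, E, F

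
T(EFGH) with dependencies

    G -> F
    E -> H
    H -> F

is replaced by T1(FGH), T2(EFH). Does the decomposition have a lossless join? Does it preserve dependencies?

lossy but dependency-preserving

Lossless test: (FH)⁺ = {FH}, which is a superkey of neither fragment — lossy.
Dependency preservation: every FD's attributes lie within a single fragment, so each can be enforced locally — preserved.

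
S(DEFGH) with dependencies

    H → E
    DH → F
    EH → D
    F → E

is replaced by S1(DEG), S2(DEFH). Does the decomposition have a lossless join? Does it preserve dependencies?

Lossless test: (DE)⁺ = {DE}, which is a superkey of neither fragment — lossy.
Dependency preservation: every FD's attributes lie within a single fragment, so each can be enforced locally — preserved.

lossy but dependency-preserving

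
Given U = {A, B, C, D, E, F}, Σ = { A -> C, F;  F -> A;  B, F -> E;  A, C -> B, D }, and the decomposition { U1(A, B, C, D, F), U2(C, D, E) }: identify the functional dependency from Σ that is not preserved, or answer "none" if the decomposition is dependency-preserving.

Check B, F → E: no single fragment contains all of {B, E, F}, and the restricted closure of {B, F} across the fragments never reaches {E}.
A → C, F is preserved.
F → A is preserved.
A, C → B, D is preserved.

B, F -> E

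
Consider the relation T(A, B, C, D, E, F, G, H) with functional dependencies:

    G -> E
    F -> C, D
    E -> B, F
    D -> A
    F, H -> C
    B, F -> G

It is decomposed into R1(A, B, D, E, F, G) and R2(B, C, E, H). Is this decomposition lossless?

Yes

Common attributes: R1 ∩ R2 = {B, E}.
Closure of {B, E}: E → B, F applies, adding F; B, F → G applies, adding G; F → C, D applies, adding C, D; D → A applies, adding A. So (B, E)⁺ = {A, B, C, D, E, F, G}.
This closure contains every attribute of R1, so R1 ∩ R2 → R1. The join is lossless.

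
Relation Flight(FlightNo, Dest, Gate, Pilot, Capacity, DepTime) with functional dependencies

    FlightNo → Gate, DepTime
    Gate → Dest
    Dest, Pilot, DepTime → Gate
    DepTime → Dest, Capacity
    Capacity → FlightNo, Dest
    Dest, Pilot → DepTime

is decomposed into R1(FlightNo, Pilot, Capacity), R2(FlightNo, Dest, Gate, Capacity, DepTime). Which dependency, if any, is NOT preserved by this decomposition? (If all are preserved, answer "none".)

Check Dest, Pilot → DepTime: no single fragment contains all of {Dest, Pilot, DepTime}, and the restricted closure of {Dest, Pilot} across the fragments never reaches {DepTime}.
FlightNo → Gate, DepTime is preserved.
Gate → Dest is preserved.
Dest, Pilot, DepTime → Gate is preserved.
DepTime → Dest, Capacity is preserved.
Capacity → FlightNo, Dest is preserved.

Dest, Pilot → DepTime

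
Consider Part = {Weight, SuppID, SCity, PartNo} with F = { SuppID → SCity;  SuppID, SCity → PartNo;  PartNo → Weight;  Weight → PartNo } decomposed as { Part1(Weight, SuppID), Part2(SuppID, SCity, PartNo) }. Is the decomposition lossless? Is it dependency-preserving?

lossless but not dependency-preserving

Lossless test: (SuppID)⁺ = {Weight, SuppID, SCity, PartNo}, which contains all of one fragment — lossless.
Dependency preservation: the restricted closure of {PartNo} across the fragments never reaches {Weight}, so PartNo → Weight cannot be enforced without a join — not preserved.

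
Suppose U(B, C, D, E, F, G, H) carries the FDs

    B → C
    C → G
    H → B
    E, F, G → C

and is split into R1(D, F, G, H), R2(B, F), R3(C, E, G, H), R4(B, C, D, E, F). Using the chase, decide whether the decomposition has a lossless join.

Chase test. Columns are B, C, D, E, F, G, H; row i has aⱼ where attribute j ∈ Ri, else bᵢⱼ.
Initial tableau (one row per fragment):
  row 1: b11 b12 a3 b14 a5 a6 a7
  row 2: a1 b22 b23 b24 a5 b26 b27
  row 3: b31 a2 b33 a4 b35 a6 a7
  row 4: a1 a2 a3 a4 a5 b46 b47
Rows 2 and 4 agree on B; apply B→C and equate their C entries.
Rows 2 and 3 agree on C; apply C→G and equate their G entries.
Rows 2 and 4 agree on C; apply C→G and equate their G entries.
Rows 1 and 3 agree on H; apply H→B and equate their B entries.
Rows 1 and 3 agree on B; apply B→C and equate their C entries.
No row becomes fully distinguished — the join is lossy.

No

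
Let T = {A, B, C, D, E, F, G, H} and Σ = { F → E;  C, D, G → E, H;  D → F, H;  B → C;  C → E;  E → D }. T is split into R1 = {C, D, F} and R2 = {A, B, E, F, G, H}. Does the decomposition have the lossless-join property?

No

Common attributes: R1 ∩ R2 = {F}.
Closure of {F}: F → E applies, adding E; E → D applies, adding D; D → F, H applies, adding H. So (F)⁺ = {D, E, F, H}.
The closure contains neither all of R1 = {C, D, F} nor all of R2 = {A, B, E, F, G, H}, so the common attributes are not a superkey of either fragment. The join is lossy.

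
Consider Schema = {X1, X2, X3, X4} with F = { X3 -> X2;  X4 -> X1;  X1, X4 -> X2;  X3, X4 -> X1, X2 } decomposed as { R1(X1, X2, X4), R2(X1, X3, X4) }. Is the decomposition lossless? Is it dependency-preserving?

Lossless test: (X1, X4)⁺ = {X1, X2, X4}, which contains all of one fragment — lossless.
Dependency preservation: the restricted closure of {X3} across the fragments never reaches {X2}, so X3 → X2 cannot be enforced without a join — not preserved.

lossless but not dependency-preserving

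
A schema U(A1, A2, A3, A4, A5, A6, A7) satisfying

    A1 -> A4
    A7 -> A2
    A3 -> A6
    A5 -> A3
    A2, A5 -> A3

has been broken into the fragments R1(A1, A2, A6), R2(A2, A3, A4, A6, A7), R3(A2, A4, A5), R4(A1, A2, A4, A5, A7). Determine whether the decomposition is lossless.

Chase test. Columns are A1, A2, A3, A4, A5, A6, A7; row i has aⱼ where attribute j ∈ Ri, else bᵢⱼ.
Initial tableau (one row per fragment):
  row 1: a1 a2 b13 b14 b15 a6 b17
  row 2: b21 a2 a3 a4 b25 a6 a7
  row 3: b31 a2 b33 a4 a5 b36 b37
  row 4: a1 a2 b43 a4 a5 b46 a7
Rows 1 and 4 agree on A1; apply A1→A4 and equate their A4 entries.
Rows 3 and 4 agree on A5; apply A5→A3 and equate their A3 entries.
Rows 3 and 4 agree on A3; apply A3→A6 and equate their A6 entries.
No row becomes fully distinguished — the join is lossy.

No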